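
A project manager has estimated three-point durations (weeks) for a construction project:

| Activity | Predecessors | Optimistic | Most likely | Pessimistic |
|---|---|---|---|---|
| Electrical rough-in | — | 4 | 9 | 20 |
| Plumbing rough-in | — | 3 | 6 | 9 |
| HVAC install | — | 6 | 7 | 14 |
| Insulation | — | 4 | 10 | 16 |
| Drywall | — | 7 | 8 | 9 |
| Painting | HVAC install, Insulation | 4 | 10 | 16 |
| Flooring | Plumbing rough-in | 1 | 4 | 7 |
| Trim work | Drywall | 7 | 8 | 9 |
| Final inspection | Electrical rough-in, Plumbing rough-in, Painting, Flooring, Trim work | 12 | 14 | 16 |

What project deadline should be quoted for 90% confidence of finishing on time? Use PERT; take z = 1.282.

37.7 weeks

te_Electrical rough-in = (4 + 4·9 + 20)/6 = 60/6 = 10; σ²_Electrical rough-in = ((20−4)/6)² = 7.111
te_Plumbing rough-in = (3 + 4·6 + 9)/6 = 36/6 = 6; σ²_Plumbing rough-in = ((9−3)/6)² = 1.000
te_HVAC install = (6 + 4·7 + 14)/6 = 48/6 = 8; σ²_HVAC install = ((14−6)/6)² = 1.778
te_Insulation = (4 + 4·10 + 16)/6 = 60/6 = 10; σ²_Insulation = ((16−4)/6)² = 4.000
te_Drywall = (7 + 4·8 + 9)/6 = 48/6 = 8; σ²_Drywall = ((9−7)/6)² = 0.111
te_Painting = (4 + 4·10 + 16)/6 = 60/6 = 10; σ²_Painting = ((16−4)/6)² = 4.000
te_Flooring = (1 + 4·4 + 7)/6 = 24/6 = 4; σ²_Flooring = ((7−1)/6)² = 1.000
te_Trim work = (7 + 4·8 + 9)/6 = 48/6 = 8; σ²_Trim work = ((9−7)/6)² = 0.111
te_Final inspection = (12 + 4·14 + 16)/6 = 84/6 = 14; σ²_Final inspection = ((16−12)/6)² = 0.444

Forward pass:
ES_Electrical rough-in = 0; EF_Electrical rough-in = 10
ES_Plumbing rough-in = 0; EF_Plumbing rough-in = 6
ES_HVAC install = 0; EF_HVAC install = 8
ES_Insulation = 0; EF_Insulation = 10
ES_Drywall = 0; EF_Drywall = 8
ES_Painting = max(EF_HVAC install=8, EF_Insulation=10) = 10; EF_Painting = 10+10 = 20
ES_Flooring = 6; EF_Flooring = 6+4 = 10
ES_Trim work = 8; EF_Trim work = 8+8 = 16
ES_Final inspection = max(EF_Electrical rough-in=10, EF_Plumbing rough-in=6, EF_Painting=20, EF_Flooring=10, EF_Trim work=16) = 20; EF_Final inspection = 20+14 = 34
Expected project duration μ = 34 weeks. Critical path: Insulation → Painting → Final inspection.

Variance along critical path = 4.000 + 4.000 + 0.444 = 8.444; σ = 2.906 weeks.
D = μ + z·σ = 34 + 1.282·2.906 = 37.7 weeks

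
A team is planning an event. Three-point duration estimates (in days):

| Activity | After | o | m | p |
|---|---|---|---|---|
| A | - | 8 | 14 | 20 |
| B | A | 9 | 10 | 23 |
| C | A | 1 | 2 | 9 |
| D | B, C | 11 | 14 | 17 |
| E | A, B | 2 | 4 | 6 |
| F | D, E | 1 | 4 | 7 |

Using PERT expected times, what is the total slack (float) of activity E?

te_A = (8 + 4·14 + 20)/6 = 84/6 = 14
te_B = (9 + 4·10 + 23)/6 = 72/6 = 12
te_C = (1 + 4·2 + 9)/6 = 18/6 = 3
te_D = (11 + 4·14 + 17)/6 = 84/6 = 14
te_E = (2 + 4·4 + 6)/6 = 24/6 = 4
te_F = (1 + 4·4 + 7)/6 = 24/6 = 4

Forward pass:
ES_A = 0; EF_A = 14
ES_B = 14; EF_B = 14+12 = 26
ES_C = 14; EF_C = 14+3 = 17
ES_D = max(EF_B=26, EF_C=17) = 26; EF_D = 26+14 = 40
ES_E = max(EF_A=14, EF_B=26) = 26; EF_E = 26+4 = 30
ES_F = max(EF_D=40, EF_E=30) = 40; EF_F = 40+4 = 44
Expected project duration μ = 44 days. Critical path: A → B → D → F.

Backward pass:
LF_F = 44; LS_F = 44−4 = 40
LF_E = LS_F = 40; LS_E = 40−4 = 36
LF_D = LS_F = 40; LS_D = 40−14 = 26
LF_C = LS_D = 26; LS_C = 26−3 = 23
LF_B = min(LS_D=26, LS_E=36) = 26; LS_B = 26−12 = 14
LF_A = min(LS_B=14, LS_C=23, LS_E=36) = 14; LS_A = 14−14 = 0
Slack_E = LS_E − ES_E = 36 − 26 = 10

10 days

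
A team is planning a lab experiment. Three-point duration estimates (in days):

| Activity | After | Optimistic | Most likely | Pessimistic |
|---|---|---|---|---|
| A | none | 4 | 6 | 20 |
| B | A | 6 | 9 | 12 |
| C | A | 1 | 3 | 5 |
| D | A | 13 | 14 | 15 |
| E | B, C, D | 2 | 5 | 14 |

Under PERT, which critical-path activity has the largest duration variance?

A

te_A = (4 + 4·6 + 20)/6 = 48/6 = 8; σ²_A = ((20−4)/6)² = 7.111
te_B = (6 + 4·9 + 12)/6 = 54/6 = 9; σ²_B = ((12−6)/6)² = 1.000
te_C = (1 + 4·3 + 5)/6 = 18/6 = 3; σ²_C = ((5−1)/6)² = 0.444
te_D = (13 + 4·14 + 15)/6 = 84/6 = 14; σ²_D = ((15−13)/6)² = 0.111
te_E = (2 + 4·5 + 14)/6 = 36/6 = 6; σ²_E = ((14−2)/6)² = 4.000

Forward pass:
ES_A = 0; EF_A = 8
ES_B = 8; EF_B = 8+9 = 17
ES_C = 8; EF_C = 8+3 = 11
ES_D = 8; EF_D = 8+14 = 22
ES_E = max(EF_B=17, EF_C=11, EF_D=22) = 22; EF_E = 22+6 = 28
Expected project duration μ = 28 days. Critical path: A → D → E.

Variances on critical path: σ²_A=7.111, σ²_D=0.111, σ²_E=4.000.
Largest is σ²_A = 7.111.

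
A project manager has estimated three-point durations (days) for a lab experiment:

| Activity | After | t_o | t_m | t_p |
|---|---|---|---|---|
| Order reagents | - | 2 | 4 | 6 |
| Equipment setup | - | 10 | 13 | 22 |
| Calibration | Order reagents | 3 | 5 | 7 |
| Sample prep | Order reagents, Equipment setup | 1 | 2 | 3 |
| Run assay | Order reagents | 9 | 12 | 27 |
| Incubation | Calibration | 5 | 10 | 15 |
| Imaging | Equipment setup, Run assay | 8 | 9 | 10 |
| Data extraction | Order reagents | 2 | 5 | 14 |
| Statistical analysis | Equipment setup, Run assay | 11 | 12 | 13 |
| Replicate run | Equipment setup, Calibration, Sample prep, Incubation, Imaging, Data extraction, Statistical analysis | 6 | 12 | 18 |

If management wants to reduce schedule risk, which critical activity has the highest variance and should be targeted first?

te_Order reagents = (2 + 4·4 + 6)/6 = 24/6 = 4; σ²_Order reagents = ((6−2)/6)² = 0.444
te_Equipment setup = (10 + 4·13 + 22)/6 = 84/6 = 14; σ²_Equipment setup = ((22−10)/6)² = 4.000
te_Calibration = (3 + 4·5 + 7)/6 = 30/6 = 5; σ²_Calibration = ((7−3)/6)² = 0.444
te_Sample prep = (1 + 4·2 + 3)/6 = 12/6 = 2; σ²_Sample prep = ((3−1)/6)² = 0.111
te_Run assay = (9 + 4·12 + 27)/6 = 84/6 = 14; σ²_Run assay = ((27−9)/6)² = 9.000
te_Incubation = (5 + 4·10 + 15)/6 = 60/6 = 10; σ²_Incubation = ((15−5)/6)² = 2.778
te_Imaging = (8 + 4·9 + 10)/6 = 54/6 = 9; σ²_Imaging = ((10−8)/6)² = 0.111
te_Data extraction = (2 + 4·5 + 14)/6 = 36/6 = 6; σ²_Data extraction = ((14−2)/6)² = 4.000
te_Statistical analysis = (11 + 4·12 + 13)/6 = 72/6 = 12; σ²_Statistical analysis = ((13−11)/6)² = 0.111
te_Replicate run = (6 + 4·12 + 18)/6 = 72/6 = 12; σ²_Replicate run = ((18−6)/6)² = 4.000

Forward pass:
ES_Order reagents = 0; EF_Order reagents = 4
ES_Equipment setup = 0; EF_Equipment setup = 14
ES_Calibration = 4; EF_Calibration = 4+5 = 9
ES_Sample prep = max(EF_Order reagents=4, EF_Equipment setup=14) = 14; EF_Sample prep = 14+2 = 16
ES_Run assay = 4; EF_Run assay = 4+14 = 18
ES_Incubation = 9; EF_Incubation = 9+10 = 19
ES_Imaging = max(EF_Equipment setup=14, EF_Run assay=18) = 18; EF_Imaging = 18+9 = 27
ES_Data extraction = 4; EF_Data extraction = 4+6 = 10
ES_Statistical analysis = max(EF_Equipment setup=14, EF_Run assay=18) = 18; EF_Statistical analysis = 18+12 = 30
ES_Replicate run = max(EF_Equipment setup=14, EF_Calibration=9, EF_Sample prep=16, EF_Incubation=19, EF_Imaging=27, EF_Data extraction=10, EF_Statistical analysis=30) = 30; EF_Replicate run = 30+12 = 42
Expected project duration μ = 42 days. Critical path: Order reagents → Run assay → Statistical analysis → Replicate run.

Variances on critical path: σ²_Order reagents=0.444, σ²_Run assay=9.000, σ²_Statistical analysis=0.111, σ²_Replicate run=4.000.
Largest is σ²_Run assay = 9.000.

Run assay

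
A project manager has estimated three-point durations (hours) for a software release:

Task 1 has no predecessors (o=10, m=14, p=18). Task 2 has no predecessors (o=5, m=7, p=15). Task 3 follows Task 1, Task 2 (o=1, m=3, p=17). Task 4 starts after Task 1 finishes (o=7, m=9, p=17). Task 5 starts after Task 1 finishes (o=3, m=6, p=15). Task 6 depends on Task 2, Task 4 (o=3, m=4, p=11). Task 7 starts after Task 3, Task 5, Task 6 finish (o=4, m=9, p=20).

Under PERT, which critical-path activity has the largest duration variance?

te_Task 1 = (10 + 4·14 + 18)/6 = 84/6 = 14; σ²_Task 1 = ((18−10)/6)² = 1.778
te_Task 2 = (5 + 4·7 + 15)/6 = 48/6 = 8; σ²_Task 2 = ((15−5)/6)² = 2.778
te_Task 3 = (1 + 4·3 + 17)/6 = 30/6 = 5; σ²_Task 3 = ((17−1)/6)² = 7.111
te_Task 4 = (7 + 4·9 + 17)/6 = 60/6 = 10; σ²_Task 4 = ((17−7)/6)² = 2.778
te_Task 5 = (3 + 4·6 + 15)/6 = 42/6 = 7; σ²_Task 5 = ((15−3)/6)² = 4.000
te_Task 6 = (3 + 4·4 + 11)/6 = 30/6 = 5; σ²_Task 6 = ((11−3)/6)² = 1.778
te_Task 7 = (4 + 4·9 + 20)/6 = 60/6 = 10; σ²_Task 7 = ((20−4)/6)² = 7.111

Forward pass:
ES_Task 1 = 0; EF_Task 1 = 14
ES_Task 2 = 0; EF_Task 2 = 8
ES_Task 3 = max(EF_Task 1=14, EF_Task 2=8) = 14; EF_Task 3 = 14+5 = 19
ES_Task 4 = 14; EF_Task 4 = 14+10 = 24
ES_Task 5 = 14; EF_Task 5 = 14+7 = 21
ES_Task 6 = max(EF_Task 2=8, EF_Task 4=24) = 24; EF_Task 6 = 24+5 = 29
ES_Task 7 = max(EF_Task 3=19, EF_Task 5=21, EF_Task 6=29) = 29; EF_Task 7 = 29+10 = 39
Expected project duration μ = 39 hours. Critical path: Task 1 → Task 4 → Task 6 → Task 7.

Variances on critical path: σ²_Task 1=1.778, σ²_Task 4=2.778, σ²_Task 6=1.778, σ²_Task 7=7.111.
Largest is σ²_Task 7 = 7.111.

Task 7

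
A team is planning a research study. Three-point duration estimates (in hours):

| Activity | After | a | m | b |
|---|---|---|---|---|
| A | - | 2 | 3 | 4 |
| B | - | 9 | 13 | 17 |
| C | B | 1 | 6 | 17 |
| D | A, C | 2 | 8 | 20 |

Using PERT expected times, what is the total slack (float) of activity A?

17 hours

te_A = (2 + 4·3 + 4)/6 = 18/6 = 3
te_B = (9 + 4·13 + 17)/6 = 78/6 = 13
te_C = (1 + 4·6 + 17)/6 = 42/6 = 7
te_D = (2 + 4·8 + 20)/6 = 54/6 = 9

Forward pass:
ES_A = 0; EF_A = 3
ES_B = 0; EF_B = 13
ES_C = 13; EF_C = 13+7 = 20
ES_D = max(EF_A=3, EF_C=20) = 20; EF_D = 20+9 = 29
Expected project duration μ = 29 hours. Critical path: B → C → D.

Backward pass:
LF_D = 29; LS_D = 29−9 = 20
LF_C = LS_D = 20; LS_C = 20−7 = 13
LF_B = LS_C = 13; LS_B = 13−13 = 0
LF_A = LS_D = 20; LS_A = 20−3 = 17
Slack_A = LS_A − ES_A = 17 − 0 = 17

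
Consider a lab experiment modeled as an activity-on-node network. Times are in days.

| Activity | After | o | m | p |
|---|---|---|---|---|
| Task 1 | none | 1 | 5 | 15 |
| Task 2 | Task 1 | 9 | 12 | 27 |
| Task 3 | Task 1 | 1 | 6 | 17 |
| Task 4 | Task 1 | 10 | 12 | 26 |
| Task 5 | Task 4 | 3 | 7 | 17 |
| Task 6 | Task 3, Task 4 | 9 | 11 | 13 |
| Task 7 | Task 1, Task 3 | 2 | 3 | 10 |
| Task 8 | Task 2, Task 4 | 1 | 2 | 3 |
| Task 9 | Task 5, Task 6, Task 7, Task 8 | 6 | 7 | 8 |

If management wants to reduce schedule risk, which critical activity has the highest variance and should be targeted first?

te_Task 1 = (1 + 4·5 + 15)/6 = 36/6 = 6; σ²_Task 1 = ((15−1)/6)² = 5.444
te_Task 2 = (9 + 4·12 + 27)/6 = 84/6 = 14; σ²_Task 2 = ((27−9)/6)² = 9.000
te_Task 3 = (1 + 4·6 + 17)/6 = 42/6 = 7; σ²_Task 3 = ((17−1)/6)² = 7.111
te_Task 4 = (10 + 4·12 + 26)/6 = 84/6 = 14; σ²_Task 4 = ((26−10)/6)² = 7.111
te_Task 5 = (3 + 4·7 + 17)/6 = 48/6 = 8; σ²_Task 5 = ((17−3)/6)² = 5.444
te_Task 6 = (9 + 4·11 + 13)/6 = 66/6 = 11; σ²_Task 6 = ((13−9)/6)² = 0.444
te_Task 7 = (2 + 4·3 + 10)/6 = 24/6 = 4; σ²_Task 7 = ((10−2)/6)² = 1.778
te_Task 8 = (1 + 4·2 + 3)/6 = 12/6 = 2; σ²_Task 8 = ((3−1)/6)² = 0.111
te_Task 9 = (6 + 4·7 + 8)/6 = 42/6 = 7; σ²_Task 9 = ((8−6)/6)² = 0.111

Forward pass:
ES_Task 1 = 0; EF_Task 1 = 6
ES_Task 2 = 6; EF_Task 2 = 6+14 = 20
ES_Task 3 = 6; EF_Task 3 = 6+7 = 13
ES_Task 4 = 6; EF_Task 4 = 6+14 = 20
ES_Task 5 = 20; EF_Task 5 = 20+8 = 28
ES_Task 6 = max(EF_Task 3=13, EF_Task 4=20) = 20; EF_Task 6 = 20+11 = 31
ES_Task 7 = max(EF_Task 1=6, EF_Task 3=13) = 13; EF_Task 7 = 13+4 = 17
ES_Task 8 = max(EF_Task 2=20, EF_Task 4=20) = 20; EF_Task 8 = 20+2 = 22
ES_Task 9 = max(EF_Task 5=28, EF_Task 6=31, EF_Task 7=17, EF_Task 8=22) = 31; EF_Task 9 = 31+7 = 38
Expected project duration μ = 38 days. Critical path: Task 1 → Task 4 → Task 6 → Task 9.

Variances on critical path: σ²_Task 1=5.444, σ²_Task 4=7.111, σ²_Task 6=0.444, σ²_Task 9=0.111.
Largest is σ²_Task 4 = 7.111.

Task 4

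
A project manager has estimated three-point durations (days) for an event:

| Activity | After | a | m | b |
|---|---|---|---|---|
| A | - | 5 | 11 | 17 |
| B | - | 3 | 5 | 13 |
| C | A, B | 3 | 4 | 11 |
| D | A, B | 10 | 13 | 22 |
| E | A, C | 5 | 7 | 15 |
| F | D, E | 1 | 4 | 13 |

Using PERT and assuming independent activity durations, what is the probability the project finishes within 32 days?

0.718

te_A = (5 + 4·11 + 17)/6 = 66/6 = 11; σ²_A = ((17−5)/6)² = 4.000
te_B = (3 + 4·5 + 13)/6 = 36/6 = 6; σ²_B = ((13−3)/6)² = 2.778
te_C = (3 + 4·4 + 11)/6 = 30/6 = 5; σ²_C = ((11−3)/6)² = 1.778
te_D = (10 + 4·13 + 22)/6 = 84/6 = 14; σ²_D = ((22−10)/6)² = 4.000
te_E = (5 + 4·7 + 15)/6 = 48/6 = 8; σ²_E = ((15−5)/6)² = 2.778
te_F = (1 + 4·4 + 13)/6 = 30/6 = 5; σ²_F = ((13−1)/6)² = 4.000

Forward pass:
ES_A = 0; EF_A = 11
ES_B = 0; EF_B = 6
ES_C = max(EF_A=11, EF_B=6) = 11; EF_C = 11+5 = 16
ES_D = max(EF_A=11, EF_B=6) = 11; EF_D = 11+14 = 25
ES_E = max(EF_A=11, EF_C=16) = 16; EF_E = 16+8 = 24
ES_F = max(EF_D=25, EF_E=24) = 25; EF_F = 25+5 = 30
Expected project duration μ = 30 days. Critical path: A → D → F.

Variance along critical path = 4.000 + 4.000 + 4.000 = 12.000; σ = √12.000 = 3.464 days.
Z = (32 − 30) / 3.464 = 0.577
P(T ≤ 32) = Φ(0.577) ≈ 0.718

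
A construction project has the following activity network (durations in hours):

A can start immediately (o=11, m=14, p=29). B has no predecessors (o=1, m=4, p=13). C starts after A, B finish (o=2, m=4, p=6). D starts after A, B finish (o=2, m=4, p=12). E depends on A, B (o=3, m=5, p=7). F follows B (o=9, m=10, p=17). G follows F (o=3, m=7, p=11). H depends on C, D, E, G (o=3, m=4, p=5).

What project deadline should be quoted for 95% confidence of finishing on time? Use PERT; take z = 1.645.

31.6 hours

te_A = (11 + 4·14 + 29)/6 = 96/6 = 16; σ²_A = ((29−11)/6)² = 9.000
te_B = (1 + 4·4 + 13)/6 = 30/6 = 5; σ²_B = ((13−1)/6)² = 4.000
te_C = (2 + 4·4 + 6)/6 = 24/6 = 4; σ²_C = ((6−2)/6)² = 0.444
te_D = (2 + 4·4 + 12)/6 = 30/6 = 5; σ²_D = ((12−2)/6)² = 2.778
te_E = (3 + 4·5 + 7)/6 = 30/6 = 5; σ²_E = ((7−3)/6)² = 0.444
te_F = (9 + 4·10 + 17)/6 = 66/6 = 11; σ²_F = ((17−9)/6)² = 1.778
te_G = (3 + 4·7 + 11)/6 = 42/6 = 7; σ²_G = ((11−3)/6)² = 1.778
te_H = (3 + 4·4 + 5)/6 = 24/6 = 4; σ²_H = ((5−3)/6)² = 0.111

Forward pass:
ES_A = 0; EF_A = 16
ES_B = 0; EF_B = 5
ES_C = max(EF_A=16, EF_B=5) = 16; EF_C = 16+4 = 20
ES_D = max(EF_A=16, EF_B=5) = 16; EF_D = 16+5 = 21
ES_E = max(EF_A=16, EF_B=5) = 16; EF_E = 16+5 = 21
ES_F = 5; EF_F = 5+11 = 16
ES_G = 16; EF_G = 16+7 = 23
ES_H = max(EF_C=20, EF_D=21, EF_E=21, EF_G=23) = 23; EF_H = 23+4 = 27
Expected project duration μ = 27 hours. Critical path: B → F → G → H.

Variance along critical path = 4.000 + 1.778 + 1.778 + 0.111 = 7.667; σ = 2.769 hours.
D = μ + z·σ = 27 + 1.645·2.769 = 31.6 hours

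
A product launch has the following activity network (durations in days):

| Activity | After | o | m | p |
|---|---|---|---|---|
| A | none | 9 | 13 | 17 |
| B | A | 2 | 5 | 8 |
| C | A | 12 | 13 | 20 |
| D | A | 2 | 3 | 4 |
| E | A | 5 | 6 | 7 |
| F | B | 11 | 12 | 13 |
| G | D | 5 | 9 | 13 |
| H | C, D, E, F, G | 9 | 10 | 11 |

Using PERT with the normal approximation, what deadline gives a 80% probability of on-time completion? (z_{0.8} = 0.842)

te_A = (9 + 4·13 + 17)/6 = 78/6 = 13; σ²_A = ((17−9)/6)² = 1.778
te_B = (2 + 4·5 + 8)/6 = 30/6 = 5; σ²_B = ((8−2)/6)² = 1.000
te_C = (12 + 4·13 + 20)/6 = 84/6 = 14; σ²_C = ((20−12)/6)² = 1.778
te_D = (2 + 4·3 + 4)/6 = 18/6 = 3; σ²_D = ((4−2)/6)² = 0.111
te_E = (5 + 4·6 + 7)/6 = 36/6 = 6; σ²_E = ((7−5)/6)² = 0.111
te_F = (11 + 4·12 + 13)/6 = 72/6 = 12; σ²_F = ((13−11)/6)² = 0.111
te_G = (5 + 4·9 + 13)/6 = 54/6 = 9; σ²_G = ((13−5)/6)² = 1.778
te_H = (9 + 4·10 + 11)/6 = 60/6 = 10; σ²_H = ((11−9)/6)² = 0.111

Forward pass:
ES_A = 0; EF_A = 13
ES_B = 13; EF_B = 13+5 = 18
ES_C = 13; EF_C = 13+14 = 27
ES_D = 13; EF_D = 13+3 = 16
ES_E = 13; EF_E = 13+6 = 19
ES_F = 18; EF_F = 18+12 = 30
ES_G = 16; EF_G = 16+9 = 25
ES_H = max(EF_C=27, EF_D=16, EF_E=19, EF_F=30, EF_G=25) = 30; EF_H = 30+10 = 40
Expected project duration μ = 40 days. Critical path: A → B → F → H.

Variance along critical path = 1.778 + 1.000 + 0.111 + 0.111 = 3.000; σ = 1.732 days.
D = μ + z·σ = 40 + 0.842·1.732 = 41.5 days

41.5 days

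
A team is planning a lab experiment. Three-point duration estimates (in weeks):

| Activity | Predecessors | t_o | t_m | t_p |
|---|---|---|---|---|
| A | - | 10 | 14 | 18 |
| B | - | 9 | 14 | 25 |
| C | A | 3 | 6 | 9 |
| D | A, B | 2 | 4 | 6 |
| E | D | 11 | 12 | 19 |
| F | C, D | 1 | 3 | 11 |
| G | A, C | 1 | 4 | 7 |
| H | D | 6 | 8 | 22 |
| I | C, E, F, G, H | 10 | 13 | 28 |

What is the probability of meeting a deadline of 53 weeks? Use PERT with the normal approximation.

0.919

te_A = (10 + 4·14 + 18)/6 = 84/6 = 14; σ²_A = ((18−10)/6)² = 1.778
te_B = (9 + 4·14 + 25)/6 = 90/6 = 15; σ²_B = ((25−9)/6)² = 7.111
te_C = (3 + 4·6 + 9)/6 = 36/6 = 6; σ²_C = ((9−3)/6)² = 1.000
te_D = (2 + 4·4 + 6)/6 = 24/6 = 4; σ²_D = ((6−2)/6)² = 0.444
te_E = (11 + 4·12 + 19)/6 = 78/6 = 13; σ²_E = ((19−11)/6)² = 1.778
te_F = (1 + 4·3 + 11)/6 = 24/6 = 4; σ²_F = ((11−1)/6)² = 2.778
te_G = (1 + 4·4 + 7)/6 = 24/6 = 4; σ²_G = ((7−1)/6)² = 1.000
te_H = (6 + 4·8 + 22)/6 = 60/6 = 10; σ²_H = ((22−6)/6)² = 7.111
te_I = (10 + 4·13 + 28)/6 = 90/6 = 15; σ²_I = ((28−10)/6)² = 9.000

Forward pass:
ES_A = 0; EF_A = 14
ES_B = 0; EF_B = 15
ES_C = 14; EF_C = 14+6 = 20
ES_D = max(EF_A=14, EF_B=15) = 15; EF_D = 15+4 = 19
ES_E = 19; EF_E = 19+13 = 32
ES_F = max(EF_C=20, EF_D=19) = 20; EF_F = 20+4 = 24
ES_G = max(EF_A=14, EF_C=20) = 20; EF_G = 20+4 = 24
ES_H = 19; EF_H = 19+10 = 29
ES_I = max(EF_C=20, EF_E=32, EF_F=24, EF_G=24, EF_H=29) = 32; EF_I = 32+15 = 47
Expected project duration μ = 47 weeks. Critical path: B → D → E → I.

Variance along critical path = 7.111 + 0.444 + 1.778 + 9.000 = 18.333; σ = √18.333 = 4.282 weeks.
Z = (53 − 47) / 4.282 = 1.401
P(T ≤ 53) = Φ(1.401) ≈ 0.919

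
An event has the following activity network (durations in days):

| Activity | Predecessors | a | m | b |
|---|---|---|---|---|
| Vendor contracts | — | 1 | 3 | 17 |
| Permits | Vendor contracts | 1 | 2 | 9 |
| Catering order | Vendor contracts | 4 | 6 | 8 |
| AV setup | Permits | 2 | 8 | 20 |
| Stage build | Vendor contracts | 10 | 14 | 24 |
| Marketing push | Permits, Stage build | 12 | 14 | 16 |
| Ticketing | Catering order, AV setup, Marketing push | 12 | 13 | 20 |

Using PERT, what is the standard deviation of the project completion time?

te_Vendor contracts = (1 + 4·3 + 17)/6 = 30/6 = 5; σ²_Vendor contracts = ((17−1)/6)² = 7.111
te_Permits = (1 + 4·2 + 9)/6 = 18/6 = 3; σ²_Permits = ((9−1)/6)² = 1.778
te_Catering order = (4 + 4·6 + 8)/6 = 36/6 = 6; σ²_Catering order = ((8−4)/6)² = 0.444
te_AV setup = (2 + 4·8 + 20)/6 = 54/6 = 9; σ²_AV setup = ((20−2)/6)² = 9.000
te_Stage build = (10 + 4·14 + 24)/6 = 90/6 = 15; σ²_Stage build = ((24−10)/6)² = 5.444
te_Marketing push = (12 + 4·14 + 16)/6 = 84/6 = 14; σ²_Marketing push = ((16−12)/6)² = 0.444
te_Ticketing = (12 + 4·13 + 20)/6 = 84/6 = 14; σ²_Ticketing = ((20−12)/6)² = 1.778

Forward pass:
ES_Vendor contracts = 0; EF_Vendor contracts = 5
ES_Permits = 5; EF_Permits = 5+3 = 8
ES_Catering order = 5; EF_Catering order = 5+6 = 11
ES_AV setup = 8; EF_AV setup = 8+9 = 17
ES_Stage build = 5; EF_Stage build = 5+15 = 20
ES_Marketing push = max(EF_Permits=8, EF_Stage build=20) = 20; EF_Marketing push = 20+14 = 34
ES_Ticketing = max(EF_Catering order=11, EF_AV setup=17, EF_Marketing push=34) = 34; EF_Ticketing = 34+14 = 48
Expected project duration μ = 48 days. Critical path: Vendor contracts → Stage build → Marketing push → Ticketing.

Variance along critical path = 7.111 + 5.444 + 0.444 + 1.778 = 14.778
σ = √14.778 = 3.844 days

3.84 days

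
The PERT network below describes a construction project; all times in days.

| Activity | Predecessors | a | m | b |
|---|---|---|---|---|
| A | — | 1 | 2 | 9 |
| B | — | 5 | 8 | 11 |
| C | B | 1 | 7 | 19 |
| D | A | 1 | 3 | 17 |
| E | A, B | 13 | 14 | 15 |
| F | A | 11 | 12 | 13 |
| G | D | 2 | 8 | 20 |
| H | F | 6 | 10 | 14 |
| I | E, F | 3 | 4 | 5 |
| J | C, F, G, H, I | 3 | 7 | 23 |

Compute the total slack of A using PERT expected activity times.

1 days

te_A = (1 + 4·2 + 9)/6 = 18/6 = 3
te_B = (5 + 4·8 + 11)/6 = 48/6 = 8
te_C = (1 + 4·7 + 19)/6 = 48/6 = 8
te_D = (1 + 4·3 + 17)/6 = 30/6 = 5
te_E = (13 + 4·14 + 15)/6 = 84/6 = 14
te_F = (11 + 4·12 + 13)/6 = 72/6 = 12
te_G = (2 + 4·8 + 20)/6 = 54/6 = 9
te_H = (6 + 4·10 + 14)/6 = 60/6 = 10
te_I = (3 + 4·4 + 5)/6 = 24/6 = 4
te_J = (3 + 4·7 + 23)/6 = 54/6 = 9

Forward pass:
ES_A = 0; EF_A = 3
ES_B = 0; EF_B = 8
ES_C = 8; EF_C = 8+8 = 16
ES_D = 3; EF_D = 3+5 = 8
ES_E = max(EF_A=3, EF_B=8) = 8; EF_E = 8+14 = 22
ES_F = 3; EF_F = 3+12 = 15
ES_G = 8; EF_G = 8+9 = 17
ES_H = 15; EF_H = 15+10 = 25
ES_I = max(EF_E=22, EF_F=15) = 22; EF_I = 22+4 = 26
ES_J = max(EF_C=16, EF_F=15, EF_G=17, EF_H=25, EF_I=26) = 26; EF_J = 26+9 = 35
Expected project duration μ = 35 days. Critical path: B → E → I → J.

Backward pass:
LF_J = 35; LS_J = 35−9 = 26
LF_I = LS_J = 26; LS_I = 26−4 = 22
LF_H = LS_J = 26; LS_H = 26−10 = 16
LF_G = LS_J = 26; LS_G = 26−9 = 17
LF_F = min(LS_H=16, LS_I=22, LS_J=26) = 16; LS_F = 16−12 = 4
LF_E = LS_I = 22; LS_E = 22−14 = 8
LF_D = LS_G = 17; LS_D = 17−5 = 12
LF_C = LS_J = 26; LS_C = 26−8 = 18
LF_B = min(LS_C=18, LS_E=8) = 8; LS_B = 8−8 = 0
LF_A = min(LS_D=12, LS_E=8, LS_F=4) = 4; LS_A = 4−3 = 1
Slack_A = LS_A − ES_A = 1 − 0 = 1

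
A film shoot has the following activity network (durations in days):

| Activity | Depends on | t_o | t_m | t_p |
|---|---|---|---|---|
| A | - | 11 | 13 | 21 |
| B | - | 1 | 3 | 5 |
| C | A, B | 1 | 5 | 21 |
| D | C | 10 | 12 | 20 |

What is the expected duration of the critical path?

te_A = (11 + 4·13 + 21)/6 = 84/6 = 14
te_B = (1 + 4·3 + 5)/6 = 18/6 = 3
te_C = (1 + 4·5 + 21)/6 = 42/6 = 7
te_D = (10 + 4·12 + 20)/6 = 78/6 = 13

Forward pass:
ES_A = 0; EF_A = 14
ES_B = 0; EF_B = 3
ES_C = max(EF_A=14, EF_B=3) = 14; EF_C = 14+7 = 21
ES_D = 21; EF_D = 21+13 = 34
Expected project duration μ = 34 days. Critical path: A → C → D.

34 days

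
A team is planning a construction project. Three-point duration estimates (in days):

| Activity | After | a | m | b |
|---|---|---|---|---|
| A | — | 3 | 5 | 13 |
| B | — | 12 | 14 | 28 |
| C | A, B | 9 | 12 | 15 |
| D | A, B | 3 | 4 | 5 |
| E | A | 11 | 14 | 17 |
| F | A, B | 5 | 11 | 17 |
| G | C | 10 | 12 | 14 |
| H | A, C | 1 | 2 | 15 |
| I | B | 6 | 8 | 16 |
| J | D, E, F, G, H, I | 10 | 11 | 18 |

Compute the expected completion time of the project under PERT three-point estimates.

52 days

te_A = (3 + 4·5 + 13)/6 = 36/6 = 6
te_B = (12 + 4·14 + 28)/6 = 96/6 = 16
te_C = (9 + 4·12 + 15)/6 = 72/6 = 12
te_D = (3 + 4·4 + 5)/6 = 24/6 = 4
te_E = (11 + 4·14 + 17)/6 = 84/6 = 14
te_F = (5 + 4·11 + 17)/6 = 66/6 = 11
te_G = (10 + 4·12 + 14)/6 = 72/6 = 12
te_H = (1 + 4·2 + 15)/6 = 24/6 = 4
te_I = (6 + 4·8 + 16)/6 = 54/6 = 9
te_J = (10 + 4·11 + 18)/6 = 72/6 = 12

Forward pass:
ES_A = 0; EF_A = 6
ES_B = 0; EF_B = 16
ES_C = max(EF_A=6, EF_B=16) = 16; EF_C = 16+12 = 28
ES_D = max(EF_A=6, EF_B=16) = 16; EF_D = 16+4 = 20
ES_E = 6; EF_E = 6+14 = 20
ES_F = max(EF_A=6, EF_B=16) = 16; EF_F = 16+11 = 27
ES_G = 28; EF_G = 28+12 = 40
ES_H = max(EF_A=6, EF_C=28) = 28; EF_H = 28+4 = 32
ES_I = 16; EF_I = 16+9 = 25
ES_J = max(EF_D=20, EF_E=20, EF_F=27, EF_G=40, EF_H=32, EF_I=25) = 40; EF_J = 40+12 = 52
Expected project duration μ = 52 days. Critical path: B → C → G → J.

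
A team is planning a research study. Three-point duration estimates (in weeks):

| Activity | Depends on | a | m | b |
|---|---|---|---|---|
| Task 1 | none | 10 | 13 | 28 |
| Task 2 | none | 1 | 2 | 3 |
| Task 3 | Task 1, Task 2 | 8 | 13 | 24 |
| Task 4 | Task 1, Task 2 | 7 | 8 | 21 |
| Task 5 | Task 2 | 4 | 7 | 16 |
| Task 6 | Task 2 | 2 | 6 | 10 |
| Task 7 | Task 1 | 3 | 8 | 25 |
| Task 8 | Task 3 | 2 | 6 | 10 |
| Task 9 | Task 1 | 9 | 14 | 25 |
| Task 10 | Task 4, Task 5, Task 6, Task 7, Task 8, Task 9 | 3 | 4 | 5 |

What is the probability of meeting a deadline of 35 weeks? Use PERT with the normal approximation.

0.173

te_Task 1 = (10 + 4·13 + 28)/6 = 90/6 = 15; σ²_Task 1 = ((28−10)/6)² = 9.000
te_Task 2 = (1 + 4·2 + 3)/6 = 12/6 = 2; σ²_Task 2 = ((3−1)/6)² = 0.111
te_Task 3 = (8 + 4·13 + 24)/6 = 84/6 = 14; σ²_Task 3 = ((24−8)/6)² = 7.111
te_Task 4 = (7 + 4·8 + 21)/6 = 60/6 = 10; σ²_Task 4 = ((21−7)/6)² = 5.444
te_Task 5 = (4 + 4·7 + 16)/6 = 48/6 = 8; σ²_Task 5 = ((16−4)/6)² = 4.000
te_Task 6 = (2 + 4·6 + 10)/6 = 36/6 = 6; σ²_Task 6 = ((10−2)/6)² = 1.778
te_Task 7 = (3 + 4·8 + 25)/6 = 60/6 = 10; σ²_Task 7 = ((25−3)/6)² = 13.444
te_Task 8 = (2 + 4·6 + 10)/6 = 36/6 = 6; σ²_Task 8 = ((10−2)/6)² = 1.778
te_Task 9 = (9 + 4·14 + 25)/6 = 90/6 = 15; σ²_Task 9 = ((25−9)/6)² = 7.111
te_Task 10 = (3 + 4·4 + 5)/6 = 24/6 = 4; σ²_Task 10 = ((5−3)/6)² = 0.111

Forward pass:
ES_Task 1 = 0; EF_Task 1 = 15
ES_Task 2 = 0; EF_Task 2 = 2
ES_Task 3 = max(EF_Task 1=15, EF_Task 2=2) = 15; EF_Task 3 = 15+14 = 29
ES_Task 4 = max(EF_Task 1=15, EF_Task 2=2) = 15; EF_Task 4 = 15+10 = 25
ES_Task 5 = 2; EF_Task 5 = 2+8 = 10
ES_Task 6 = 2; EF_Task 6 = 2+6 = 8
ES_Task 7 = 15; EF_Task 7 = 15+10 = 25
ES_Task 8 = 29; EF_Task 8 = 29+6 = 35
ES_Task 9 = 15; EF_Task 9 = 15+15 = 30
ES_Task 10 = max(EF_Task 4=25, EF_Task 5=10, EF_Task 6=8, EF_Task 7=25, EF_Task 8=35, EF_Task 9=30) = 35; EF_Task 10 = 35+4 = 39
Expected project duration μ = 39 weeks. Critical path: Task 1 → Task 3 → Task 8 → Task 10.

Variance along critical path = 9.000 + 7.111 + 1.778 + 0.111 = 18.000; σ = √18.000 = 4.243 weeks.
Z = (35 − 39) / 4.243 = -0.943
P(T ≤ 35) = Φ(-0.943) ≈ 0.173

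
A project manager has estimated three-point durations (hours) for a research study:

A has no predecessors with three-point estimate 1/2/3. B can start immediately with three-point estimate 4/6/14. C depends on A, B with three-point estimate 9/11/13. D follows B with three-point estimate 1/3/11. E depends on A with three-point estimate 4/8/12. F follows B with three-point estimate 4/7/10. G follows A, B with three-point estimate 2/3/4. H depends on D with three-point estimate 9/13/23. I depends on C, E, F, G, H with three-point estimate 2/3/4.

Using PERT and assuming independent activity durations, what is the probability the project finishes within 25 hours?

te_A = (1 + 4·2 + 3)/6 = 12/6 = 2; σ²_A = ((3−1)/6)² = 0.111
te_B = (4 + 4·6 + 14)/6 = 42/6 = 7; σ²_B = ((14−4)/6)² = 2.778
te_C = (9 + 4·11 + 13)/6 = 66/6 = 11; σ²_C = ((13−9)/6)² = 0.444
te_D = (1 + 4·3 + 11)/6 = 24/6 = 4; σ²_D = ((11−1)/6)² = 2.778
te_E = (4 + 4·8 + 12)/6 = 48/6 = 8; σ²_E = ((12−4)/6)² = 1.778
te_F = (4 + 4·7 + 10)/6 = 42/6 = 7; σ²_F = ((10−4)/6)² = 1.000
te_G = (2 + 4·3 + 4)/6 = 18/6 = 3; σ²_G = ((4−2)/6)² = 0.111
te_H = (9 + 4·13 + 23)/6 = 84/6 = 14; σ²_H = ((23−9)/6)² = 5.444
te_I = (2 + 4·3 + 4)/6 = 18/6 = 3; σ²_I = ((4−2)/6)² = 0.111

Forward pass:
ES_A = 0; EF_A = 2
ES_B = 0; EF_B = 7
ES_C = max(EF_A=2, EF_B=7) = 7; EF_C = 7+11 = 18
ES_D = 7; EF_D = 7+4 = 11
ES_E = 2; EF_E = 2+8 = 10
ES_F = 7; EF_F = 7+7 = 14
ES_G = max(EF_A=2, EF_B=7) = 7; EF_G = 7+3 = 10
ES_H = 11; EF_H = 11+14 = 25
ES_I = max(EF_C=18, EF_E=10, EF_F=14, EF_G=10, EF_H=25) = 25; EF_I = 25+3 = 28
Expected project duration μ = 28 hours. Critical path: B → D → H → I.

Variance along critical path = 2.778 + 2.778 + 5.444 + 0.111 = 11.111; σ = √11.111 = 3.333 hours.
Z = (25 − 28) / 3.333 = -0.900
P(T ≤ 25) = Φ(-0.900) ≈ 0.184

0.184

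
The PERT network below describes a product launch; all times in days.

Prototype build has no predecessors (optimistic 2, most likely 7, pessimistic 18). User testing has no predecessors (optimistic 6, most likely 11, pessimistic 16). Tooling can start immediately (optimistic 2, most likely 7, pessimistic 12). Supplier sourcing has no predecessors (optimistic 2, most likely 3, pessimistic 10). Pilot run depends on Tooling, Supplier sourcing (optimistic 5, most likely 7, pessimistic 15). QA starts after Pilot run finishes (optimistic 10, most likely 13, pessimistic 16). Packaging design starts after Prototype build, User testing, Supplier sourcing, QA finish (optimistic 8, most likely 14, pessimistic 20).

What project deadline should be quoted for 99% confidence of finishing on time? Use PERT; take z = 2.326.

te_Prototype build = (2 + 4·7 + 18)/6 = 48/6 = 8; σ²_Prototype build = ((18−2)/6)² = 7.111
te_User testing = (6 + 4·11 + 16)/6 = 66/6 = 11; σ²_User testing = ((16−6)/6)² = 2.778
te_Tooling = (2 + 4·7 + 12)/6 = 42/6 = 7; σ²_Tooling = ((12−2)/6)² = 2.778
te_Supplier sourcing = (2 + 4·3 + 10)/6 = 24/6 = 4; σ²_Supplier sourcing = ((10−2)/6)² = 1.778
te_Pilot run = (5 + 4·7 + 15)/6 = 48/6 = 8; σ²_Pilot run = ((15−5)/6)² = 2.778
te_QA = (10 + 4·13 + 16)/6 = 78/6 = 13; σ²_QA = ((16−10)/6)² = 1.000
te_Packaging design = (8 + 4·14 + 20)/6 = 84/6 = 14; σ²_Packaging design = ((20−8)/6)² = 4.000

Forward pass:
ES_Prototype build = 0; EF_Prototype build = 8
ES_User testing = 0; EF_User testing = 11
ES_Tooling = 0; EF_Tooling = 7
ES_Supplier sourcing = 0; EF_Supplier sourcing = 4
ES_Pilot run = max(EF_Tooling=7, EF_Supplier sourcing=4) = 7; EF_Pilot run = 7+8 = 15
ES_QA = 15; EF_QA = 15+13 = 28
ES_Packaging design = max(EF_Prototype build=8, EF_User testing=11, EF_Supplier sourcing=4, EF_QA=28) = 28; EF_Packaging design = 28+14 = 42
Expected project duration μ = 42 days. Critical path: Tooling → Pilot run → QA → Packaging design.

Variance along critical path = 2.778 + 2.778 + 1.000 + 4.000 = 10.556; σ = 3.249 days.
D = μ + z·σ = 42 + 2.326·3.249 = 49.6 days

49.6 days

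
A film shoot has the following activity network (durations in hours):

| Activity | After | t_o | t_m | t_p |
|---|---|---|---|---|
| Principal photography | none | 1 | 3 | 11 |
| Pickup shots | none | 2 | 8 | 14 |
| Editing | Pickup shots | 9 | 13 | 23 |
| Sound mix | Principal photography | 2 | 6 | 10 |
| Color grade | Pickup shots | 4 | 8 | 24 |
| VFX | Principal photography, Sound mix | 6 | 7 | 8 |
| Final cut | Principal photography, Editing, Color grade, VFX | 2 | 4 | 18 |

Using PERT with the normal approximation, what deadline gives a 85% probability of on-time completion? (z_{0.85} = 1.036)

32.2 hours

te_Principal photography = (1 + 4·3 + 11)/6 = 24/6 = 4; σ²_Principal photography = ((11−1)/6)² = 2.778
te_Pickup shots = (2 + 4·8 + 14)/6 = 48/6 = 8; σ²_Pickup shots = ((14−2)/6)² = 4.000
te_Editing = (9 + 4·13 + 23)/6 = 84/6 = 14; σ²_Editing = ((23−9)/6)² = 5.444
te_Sound mix = (2 + 4·6 + 10)/6 = 36/6 = 6; σ²_Sound mix = ((10−2)/6)² = 1.778
te_Color grade = (4 + 4·8 + 24)/6 = 60/6 = 10; σ²_Color grade = ((24−4)/6)² = 11.111
te_VFX = (6 + 4·7 + 8)/6 = 42/6 = 7; σ²_VFX = ((8−6)/6)² = 0.111
te_Final cut = (2 + 4·4 + 18)/6 = 36/6 = 6; σ²_Final cut = ((18−2)/6)² = 7.111

Forward pass:
ES_Principal photography = 0; EF_Principal photography = 4
ES_Pickup shots = 0; EF_Pickup shots = 8
ES_Editing = 8; EF_Editing = 8+14 = 22
ES_Sound mix = 4; EF_Sound mix = 4+6 = 10
ES_Color grade = 8; EF_Color grade = 8+10 = 18
ES_VFX = max(EF_Principal photography=4, EF_Sound mix=10) = 10; EF_VFX = 10+7 = 17
ES_Final cut = max(EF_Principal photography=4, EF_Editing=22, EF_Color grade=18, EF_VFX=17) = 22; EF_Final cut = 22+6 = 28
Expected project duration μ = 28 hours. Critical path: Pickup shots → Editing → Final cut.

Variance along critical path = 4.000 + 5.444 + 7.111 = 16.556; σ = 4.069 hours.
D = μ + z·σ = 28 + 1.036·4.069 = 32.2 hours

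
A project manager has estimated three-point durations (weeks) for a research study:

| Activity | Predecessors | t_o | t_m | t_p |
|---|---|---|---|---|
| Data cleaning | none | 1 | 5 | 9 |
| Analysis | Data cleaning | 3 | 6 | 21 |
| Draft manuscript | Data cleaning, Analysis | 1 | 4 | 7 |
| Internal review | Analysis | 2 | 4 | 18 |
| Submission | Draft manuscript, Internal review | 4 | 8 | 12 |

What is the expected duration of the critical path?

te_Data cleaning = (1 + 4·5 + 9)/6 = 30/6 = 5
te_Analysis = (3 + 4·6 + 21)/6 = 48/6 = 8
te_Draft manuscript = (1 + 4·4 + 7)/6 = 24/6 = 4
te_Internal review = (2 + 4·4 + 18)/6 = 36/6 = 6
te_Submission = (4 + 4·8 + 12)/6 = 48/6 = 8

Forward pass:
ES_Data cleaning = 0; EF_Data cleaning = 5
ES_Analysis = 5; EF_Analysis = 5+8 = 13
ES_Draft manuscript = max(EF_Data cleaning=5, EF_Analysis=13) = 13; EF_Draft manuscript = 13+4 = 17
ES_Internal review = 13; EF_Internal review = 13+6 = 19
ES_Submission = max(EF_Draft manuscript=17, EF_Internal review=19) = 19; EF_Submission = 19+8 = 27
Expected project duration μ = 27 weeks. Critical path: Data cleaning → Analysis → Internal review → Submission.

27 weeks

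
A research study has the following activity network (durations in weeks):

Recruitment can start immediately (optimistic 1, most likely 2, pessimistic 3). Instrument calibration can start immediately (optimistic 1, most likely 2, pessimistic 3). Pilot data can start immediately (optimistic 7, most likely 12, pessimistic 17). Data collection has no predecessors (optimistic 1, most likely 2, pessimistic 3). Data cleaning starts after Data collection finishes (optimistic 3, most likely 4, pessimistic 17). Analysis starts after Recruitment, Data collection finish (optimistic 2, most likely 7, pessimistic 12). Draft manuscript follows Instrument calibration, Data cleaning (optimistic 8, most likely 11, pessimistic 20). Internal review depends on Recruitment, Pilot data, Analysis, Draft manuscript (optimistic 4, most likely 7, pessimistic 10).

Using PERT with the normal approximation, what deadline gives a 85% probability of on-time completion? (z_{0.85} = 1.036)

te_Recruitment = (1 + 4·2 + 3)/6 = 12/6 = 2; σ²_Recruitment = ((3−1)/6)² = 0.111
te_Instrument calibration = (1 + 4·2 + 3)/6 = 12/6 = 2; σ²_Instrument calibration = ((3−1)/6)² = 0.111
te_Pilot data = (7 + 4·12 + 17)/6 = 72/6 = 12; σ²_Pilot data = ((17−7)/6)² = 2.778
te_Data collection = (1 + 4·2 + 3)/6 = 12/6 = 2; σ²_Data collection = ((3−1)/6)² = 0.111
te_Data cleaning = (3 + 4·4 + 17)/6 = 36/6 = 6; σ²_Data cleaning = ((17−3)/6)² = 5.444
te_Analysis = (2 + 4·7 + 12)/6 = 42/6 = 7; σ²_Analysis = ((12−2)/6)² = 2.778
te_Draft manuscript = (8 + 4·11 + 20)/6 = 72/6 = 12; σ²_Draft manuscript = ((20−8)/6)² = 4.000
te_Internal review = (4 + 4·7 + 10)/6 = 42/6 = 7; σ²_Internal review = ((10−4)/6)² = 1.000

Forward pass:
ES_Recruitment = 0; EF_Recruitment = 2
ES_Instrument calibration = 0; EF_Instrument calibration = 2
ES_Pilot data = 0; EF_Pilot data = 12
ES_Data collection = 0; EF_Data collection = 2
ES_Data cleaning = 2; EF_Data cleaning = 2+6 = 8
ES_Analysis = max(EF_Recruitment=2, EF_Data collection=2) = 2; EF_Analysis = 2+7 = 9
ES_Draft manuscript = max(EF_Instrument calibration=2, EF_Data cleaning=8) = 8; EF_Draft manuscript = 8+12 = 20
ES_Internal review = max(EF_Recruitment=2, EF_Pilot data=12, EF_Analysis=9, EF_Draft manuscript=20) = 20; EF_Internal review = 20+7 = 27
Expected project duration μ = 27 weeks. Critical path: Data collection → Data cleaning → Draft manuscript → Internal review.

Variance along critical path = 0.111 + 5.444 + 4.000 + 1.000 = 10.556; σ = 3.249 weeks.
D = μ + z·σ = 27 + 1.036·3.249 = 30.4 weeks

30.4 weeks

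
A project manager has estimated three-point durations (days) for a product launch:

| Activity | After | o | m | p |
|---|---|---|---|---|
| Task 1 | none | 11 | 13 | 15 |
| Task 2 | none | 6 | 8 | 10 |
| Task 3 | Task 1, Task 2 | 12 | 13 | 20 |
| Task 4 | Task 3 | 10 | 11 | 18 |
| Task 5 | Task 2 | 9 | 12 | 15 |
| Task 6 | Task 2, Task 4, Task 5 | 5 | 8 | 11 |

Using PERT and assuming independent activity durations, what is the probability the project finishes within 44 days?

0.090

te_Task 1 = (11 + 4·13 + 15)/6 = 78/6 = 13; σ²_Task 1 = ((15−11)/6)² = 0.444
te_Task 2 = (6 + 4·8 + 10)/6 = 48/6 = 8; σ²_Task 2 = ((10−6)/6)² = 0.444
te_Task 3 = (12 + 4·13 + 20)/6 = 84/6 = 14; σ²_Task 3 = ((20−12)/6)² = 1.778
te_Task 4 = (10 + 4·11 + 18)/6 = 72/6 = 12; σ²_Task 4 = ((18−10)/6)² = 1.778
te_Task 5 = (9 + 4·12 + 15)/6 = 72/6 = 12; σ²_Task 5 = ((15−9)/6)² = 1.000
te_Task 6 = (5 + 4·8 + 11)/6 = 48/6 = 8; σ²_Task 6 = ((11−5)/6)² = 1.000

Forward pass:
ES_Task 1 = 0; EF_Task 1 = 13
ES_Task 2 = 0; EF_Task 2 = 8
ES_Task 3 = max(EF_Task 1=13, EF_Task 2=8) = 13; EF_Task 3 = 13+14 = 27
ES_Task 4 = 27; EF_Task 4 = 27+12 = 39
ES_Task 5 = 8; EF_Task 5 = 8+12 = 20
ES_Task 6 = max(EF_Task 2=8, EF_Task 4=39, EF_Task 5=20) = 39; EF_Task 6 = 39+8 = 47
Expected project duration μ = 47 days. Critical path: Task 1 → Task 3 → Task 4 → Task 6.

Variance along critical path = 0.444 + 1.778 + 1.778 + 1.000 = 5.000; σ = √5.000 = 2.236 days.
Z = (44 − 47) / 2.236 = -1.342
P(T ≤ 44) = Φ(-1.342) ≈ 0.090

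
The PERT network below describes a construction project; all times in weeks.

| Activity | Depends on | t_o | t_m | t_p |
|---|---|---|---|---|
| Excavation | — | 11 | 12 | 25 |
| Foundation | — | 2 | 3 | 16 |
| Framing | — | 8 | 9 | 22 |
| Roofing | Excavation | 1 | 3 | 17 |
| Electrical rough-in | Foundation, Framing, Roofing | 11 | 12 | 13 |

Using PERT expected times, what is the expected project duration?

te_Excavation = (11 + 4·12 + 25)/6 = 84/6 = 14
te_Foundation = (2 + 4·3 + 16)/6 = 30/6 = 5
te_Framing = (8 + 4·9 + 22)/6 = 66/6 = 11
te_Roofing = (1 + 4·3 + 17)/6 = 30/6 = 5
te_Electrical rough-in = (11 + 4·12 + 13)/6 = 72/6 = 12

Forward pass:
ES_Excavation = 0; EF_Excavation = 14
ES_Foundation = 0; EF_Foundation = 5
ES_Framing = 0; EF_Framing = 11
ES_Roofing = 14; EF_Roofing = 14+5 = 19
ES_Electrical rough-in = max(EF_Foundation=5, EF_Framing=11, EF_Roofing=19) = 19; EF_Electrical rough-in = 19+12 = 31
Expected project duration μ = 31 weeks. Critical path: Excavation → Roofing → Electrical rough-in.

31 weeks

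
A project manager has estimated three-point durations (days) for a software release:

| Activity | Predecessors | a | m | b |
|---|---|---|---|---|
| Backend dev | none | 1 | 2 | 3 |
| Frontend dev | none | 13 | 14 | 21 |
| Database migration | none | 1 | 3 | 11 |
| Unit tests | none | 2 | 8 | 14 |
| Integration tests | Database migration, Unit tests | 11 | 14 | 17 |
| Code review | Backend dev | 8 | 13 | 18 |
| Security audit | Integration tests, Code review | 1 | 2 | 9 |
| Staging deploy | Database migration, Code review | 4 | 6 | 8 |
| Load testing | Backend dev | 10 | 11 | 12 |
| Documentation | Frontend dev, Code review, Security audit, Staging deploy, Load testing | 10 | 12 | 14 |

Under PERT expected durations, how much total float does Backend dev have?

4 days

te_Backend dev = (1 + 4·2 + 3)/6 = 12/6 = 2
te_Frontend dev = (13 + 4·14 + 21)/6 = 90/6 = 15
te_Database migration = (1 + 4·3 + 11)/6 = 24/6 = 4
te_Unit tests = (2 + 4·8 + 14)/6 = 48/6 = 8
te_Integration tests = (11 + 4·14 + 17)/6 = 84/6 = 14
te_Code review = (8 + 4·13 + 18)/6 = 78/6 = 13
te_Security audit = (1 + 4·2 + 9)/6 = 18/6 = 3
te_Staging deploy = (4 + 4·6 + 8)/6 = 36/6 = 6
te_Load testing = (10 + 4·11 + 12)/6 = 66/6 = 11
te_Documentation = (10 + 4·12 + 14)/6 = 72/6 = 12

Forward pass:
ES_Backend dev = 0; EF_Backend dev = 2
ES_Frontend dev = 0; EF_Frontend dev = 15
ES_Database migration = 0; EF_Database migration = 4
ES_Unit tests = 0; EF_Unit tests = 8
ES_Integration tests = max(EF_Database migration=4, EF_Unit tests=8) = 8; EF_Integration tests = 8+14 = 22
ES_Code review = 2; EF_Code review = 2+13 = 15
ES_Security audit = max(EF_Integration tests=22, EF_Code review=15) = 22; EF_Security audit = 22+3 = 25
ES_Staging deploy = max(EF_Database migration=4, EF_Code review=15) = 15; EF_Staging deploy = 15+6 = 21
ES_Load testing = 2; EF_Load testing = 2+11 = 13
ES_Documentation = max(EF_Frontend dev=15, EF_Code review=15, EF_Security audit=25, EF_Staging deploy=21, EF_Load testing=13) = 25; EF_Documentation = 25+12 = 37
Expected project duration μ = 37 days. Critical path: Unit tests → Integration tests → Security audit → Documentation.

Backward pass:
LF_Documentation = 37; LS_Documentation = 37−12 = 25
LF_Load testing = LS_Documentation = 25; LS_Load testing = 25−11 = 14
LF_Staging deploy = LS_Documentation = 25; LS_Staging deploy = 25−6 = 19
LF_Security audit = LS_Documentation = 25; LS_Security audit = 25−3 = 22
LF_Code review = min(LS_Security audit=22, LS_Staging deploy=19, LS_Documentation=25) = 19; LS_Code review = 19−13 = 6
LF_Integration tests = LS_Security audit = 22; LS_Integration tests = 22−14 = 8
LF_Unit tests = LS_Integration tests = 8; LS_Unit tests = 8−8 = 0
LF_Database migration = min(LS_Integration tests=8, LS_Staging deploy=19) = 8; LS_Database migration = 8−4 = 4
LF_Frontend dev = LS_Documentation = 25; LS_Frontend dev = 25−15 = 10
LF_Backend dev = min(LS_Code review=6, LS_Load testing=14) = 6; LS_Backend dev = 6−2 = 4
Slack_Backend dev = LS_Backend dev − ES_Backend dev = 4 − 0 = 4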